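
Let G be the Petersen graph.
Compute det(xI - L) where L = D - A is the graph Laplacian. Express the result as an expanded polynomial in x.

The graph has 10 vertices and degree multiset [3, 3, 3, 3, 3, 3, 3, 3, 3, 3]; D is the diagonal matrix of degrees and L = D - A. The eigenvalues of L are [0, 2, 2, 2, 2, 2, 5, 5, 5, 5]; the characteristic polynomial is the product of (x - lambda_i), which multiplies out to x^10 - 30x^9 + 390x^8 - 2880x^7 + 13305x^6 - 39882x^5 + 77640x^4 - 94800x^3 + 66000x^2 - 20000x. Since p(0) = det(-L) = 0, x divides p(x). There is one zero in the spectrum, matching the 1 component.

x^10 - 30x^9 + 390x^8 - 2880x^7 + 13305x^6 - 39882x^5 + 77640x^4 - 94800x^3 + 66000x^2 - 20000x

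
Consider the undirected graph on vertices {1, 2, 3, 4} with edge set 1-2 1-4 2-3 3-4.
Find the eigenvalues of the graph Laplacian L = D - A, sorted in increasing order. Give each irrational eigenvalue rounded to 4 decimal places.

[0, 2, 2, 4]

With the vertex order [1, 2, 3, 4], the degrees are [2, 2, 2, 2], giving D = diag(2, 2, 2, 2) and L = D - A. L is symmetric positive semidefinite, so every eigenvalue is real and nonnegative. There is one zero in the spectrum, matching the 1 component.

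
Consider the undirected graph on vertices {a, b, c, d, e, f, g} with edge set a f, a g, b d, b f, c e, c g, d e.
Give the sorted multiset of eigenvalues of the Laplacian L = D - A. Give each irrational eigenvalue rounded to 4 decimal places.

[0, 0.7530, 0.7530, 2.4450, 2.4450, 3.8019, 3.8019]

With the vertex order [a, b, c, d, e, f, g], the degrees are [2, 2, 2, 2, 2, 2, 2], giving D = diag(2, 2, 2, 2, 2, 2, 2) and L = D - A. Diagonalising L (or applying a numerical eigensolver to the 7x7 matrix) gives the spectrum above. The eigenvalues sum to 14, which equals trace(L) = 2|E|.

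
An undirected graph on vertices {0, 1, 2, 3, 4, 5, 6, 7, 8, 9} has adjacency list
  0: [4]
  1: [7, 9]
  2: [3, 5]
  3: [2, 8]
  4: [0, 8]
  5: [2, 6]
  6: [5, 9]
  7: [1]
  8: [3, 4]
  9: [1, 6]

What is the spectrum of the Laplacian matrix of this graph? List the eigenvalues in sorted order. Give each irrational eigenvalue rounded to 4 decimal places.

[0, 0.0979, 0.3820, 0.8244, 1.3820, 2, 2.6180, 3.1756, 3.6180, 3.9021]

With the vertex order [0, 1, 2, 3, 4, 5, 6, 7, 8, 9], the degrees are [1, 2, 2, 2, 2, 2, 2, 1, 2, 2], giving D = diag(1, 2, 2, 2, 2, 2, 2, 1, 2, 2) and L = D - A. Diagonalising L (or applying a numerical eigensolver to the 10x10 matrix) gives the spectrum above. The eigenvalues sum to 18, which equals trace(L) = 2|E|. By the matrix-tree theorem the graph has (1/10) * product of the nonzero eigenvalues = 1 spanning tree.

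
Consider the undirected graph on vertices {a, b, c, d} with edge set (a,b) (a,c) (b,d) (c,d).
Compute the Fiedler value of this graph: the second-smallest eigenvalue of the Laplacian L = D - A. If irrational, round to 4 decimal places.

2

Reading degrees in the order [a, b, c, d] gives [2, 2, 2, 2]; set D = diag(2, 2, 2, 2) and form L = D - A. Computing the eigenvalues of L and sorting gives [0, 2, 2, 4]. The Fiedler value lambda_2 = 2 is strictly positive, so the graph is connected. The largest eigenvalue, 4, is at most the vertex count 4.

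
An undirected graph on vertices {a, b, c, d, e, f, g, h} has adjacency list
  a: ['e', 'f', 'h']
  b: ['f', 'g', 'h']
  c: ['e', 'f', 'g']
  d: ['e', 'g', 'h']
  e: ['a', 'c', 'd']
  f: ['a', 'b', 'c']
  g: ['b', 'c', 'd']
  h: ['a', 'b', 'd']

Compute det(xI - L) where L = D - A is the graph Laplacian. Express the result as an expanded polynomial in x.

x^8 - 24x^7 + 240x^6 - 1296x^5 + 4080x^4 - 7488x^3 + 7424x^2 - 3072x

Reading degrees in the order [a, b, c, d, e, f, g, h] gives [3, 3, 3, 3, 3, 3, 3, 3]; set D = diag(3, 3, 3, 3, 3, 3, 3, 3) and form L = D - A. Computing det(xI - L) by cofactor expansion (or equivalently via sum-over-permutations) gives x^8 - 24x^7 + 240x^6 - 1296x^5 + 4080x^4 - 7488x^3 + 7424x^2 - 3072x. The coefficient of x^7 equals -trace(L) = -24, matching the sum of degrees. By the matrix-tree theorem the graph has (1/8) * product of the nonzero eigenvalues = 384 spanning trees.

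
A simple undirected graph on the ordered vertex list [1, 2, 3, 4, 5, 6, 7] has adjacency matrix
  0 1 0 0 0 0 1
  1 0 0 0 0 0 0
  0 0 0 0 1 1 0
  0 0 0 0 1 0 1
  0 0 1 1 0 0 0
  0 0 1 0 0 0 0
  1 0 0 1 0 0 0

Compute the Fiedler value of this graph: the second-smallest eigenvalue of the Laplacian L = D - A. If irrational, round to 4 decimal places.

0.1981

Reading degrees in the order [1, 2, 3, 4, 5, 6, 7] gives [2, 1, 2, 2, 2, 1, 2]; set D = diag(2, 1, 2, 2, 2, 1, 2) and form L = D - A. The sorted Laplacian eigenvalues are [0, 0.1981, 0.7530, 1.5550, 2.4450, 3.2470, 3.8019]; the algebraic connectivity is the second entry, 0.1981. There is one zero in the spectrum, matching the 1 component. The eigenvalues sum to 12, which equals trace(L) = 2|E|.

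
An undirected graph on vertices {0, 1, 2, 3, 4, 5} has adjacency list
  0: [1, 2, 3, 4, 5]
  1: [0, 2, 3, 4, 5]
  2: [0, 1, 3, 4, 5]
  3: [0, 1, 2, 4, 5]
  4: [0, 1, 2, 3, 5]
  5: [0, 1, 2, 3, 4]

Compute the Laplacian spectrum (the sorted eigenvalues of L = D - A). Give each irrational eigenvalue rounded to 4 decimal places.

[0, 6, 6, 6, 6, 6]

Reading degrees in the order [0, 1, 2, 3, 4, 5] gives [5, 5, 5, 5, 5, 5]; set D = diag(5, 5, 5, 5, 5, 5) and form L = D - A. Diagonalising L (or applying a numerical eigensolver to the 6x6 matrix) gives the spectrum above. The single zero eigenvalue shows the graph is connected. The eigenvalues sum to 30, which equals trace(L) = 2|E|. The largest eigenvalue, 6, is at most the vertex count 6.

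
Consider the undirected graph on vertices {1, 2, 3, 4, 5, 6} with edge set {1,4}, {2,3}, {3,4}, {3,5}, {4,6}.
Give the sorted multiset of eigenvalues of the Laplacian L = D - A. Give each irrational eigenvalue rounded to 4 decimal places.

With the vertex order [1, 2, 3, 4, 5, 6], the degrees are [1, 1, 3, 3, 1, 1], giving D = diag(1, 1, 3, 3, 1, 1) and L = D - A. Since every row of L sums to 0, the all-ones vector is in the kernel and 0 is an eigenvalue.

[0, 0.4384, 1, 1, 3, 4.5616]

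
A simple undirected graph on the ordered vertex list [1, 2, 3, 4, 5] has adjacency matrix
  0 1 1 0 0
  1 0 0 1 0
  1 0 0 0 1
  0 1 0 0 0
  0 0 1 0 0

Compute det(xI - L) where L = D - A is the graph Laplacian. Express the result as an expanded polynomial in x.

x^5 - 8x^4 + 21x^3 - 20x^2 + 5x

Each diagonal entry of L is the vertex degree and each off-diagonal entry is -1 where an edge is present, 0 otherwise; in the order [1, 2, 3, 4, 5] the diagonal is [2, 2, 2, 1, 1]. Computing det(xI - L) by cofactor expansion (or equivalently via sum-over-permutations) gives x^5 - 8x^4 + 21x^3 - 20x^2 + 5x. The coefficient of x^4 equals -trace(L) = -8, matching the sum of degrees. There is one zero in the spectrum, matching the 1 component. The eigenvalues sum to 8, which equals trace(L) = 2|E|.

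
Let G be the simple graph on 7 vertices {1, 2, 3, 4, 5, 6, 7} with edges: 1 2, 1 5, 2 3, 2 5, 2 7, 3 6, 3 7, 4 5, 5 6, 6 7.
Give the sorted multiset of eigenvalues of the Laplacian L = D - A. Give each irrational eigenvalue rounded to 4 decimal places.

[0, 0.8226, 1.5858, 3.3216, 4, 4.4142, 5.8558]

Reading degrees in the order [1, 2, 3, 4, 5, 6, 7] gives [2, 4, 3, 1, 4, 3, 3]; set D = diag(2, 4, 3, 1, 4, 3, 3) and form L = D - A. Since every row of L sums to 0, the all-ones vector is in the kernel and 0 is an eigenvalue. By the matrix-tree theorem the graph has (1/7) * product of the nonzero eigenvalues = 64 spanning trees. The eigenvalues sum to 20, which equals trace(L) = 2|E|.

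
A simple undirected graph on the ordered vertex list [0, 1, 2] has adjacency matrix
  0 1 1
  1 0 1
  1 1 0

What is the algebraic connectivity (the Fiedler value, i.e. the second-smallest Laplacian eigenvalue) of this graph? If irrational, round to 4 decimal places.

3

Each diagonal entry of L is the vertex degree and each off-diagonal entry is -1 where an edge is present, 0 otherwise; in the order [0, 1, 2] the diagonal is [2, 2, 2]. The smallest Laplacian eigenvalue is always 0. The next one, lambda_2 = 3, measures how hard the graph is to disconnect: larger values mean better connectivity.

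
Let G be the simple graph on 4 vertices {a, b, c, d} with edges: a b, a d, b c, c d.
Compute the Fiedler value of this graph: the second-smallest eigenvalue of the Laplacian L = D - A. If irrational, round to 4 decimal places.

2

Reading degrees in the order [a, b, c, d] gives [2, 2, 2, 2]; set D = diag(2, 2, 2, 2) and form L = D - A. The smallest Laplacian eigenvalue is always 0. The next one, lambda_2 = 2, measures how hard the graph is to disconnect: larger values mean better connectivity. The largest eigenvalue, 4, is at most the vertex count 4.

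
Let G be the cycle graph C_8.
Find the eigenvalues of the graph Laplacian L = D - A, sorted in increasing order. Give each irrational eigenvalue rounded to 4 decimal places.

The graph has 8 vertices and degree multiset [2, 2, 2, 2, 2, 2, 2, 2]; D is the diagonal matrix of degrees and L = D - A. The multiplicity of 0 as a Laplacian eigenvalue equals the number of connected components. The largest eigenvalue, 4, is at most the vertex count 8.

[0, 0.5858, 0.5858, 2, 2, 3.4142, 3.4142, 4]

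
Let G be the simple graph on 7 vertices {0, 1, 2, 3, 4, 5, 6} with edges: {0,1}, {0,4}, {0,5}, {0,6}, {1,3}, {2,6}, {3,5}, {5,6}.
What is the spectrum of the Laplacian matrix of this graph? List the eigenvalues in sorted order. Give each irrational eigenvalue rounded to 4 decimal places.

[0, 0.6638, 0.8895, 2.1363, 2.6298, 4.3760, 5.3047]

Reading degrees in the order [0, 1, 2, 3, 4, 5, 6] gives [4, 2, 1, 2, 1, 3, 3]; set D = diag(4, 2, 1, 2, 1, 3, 3) and form L = D - A. Diagonalising L (or applying a numerical eigensolver to the 7x7 matrix) gives the spectrum above. The single zero eigenvalue shows the graph is connected.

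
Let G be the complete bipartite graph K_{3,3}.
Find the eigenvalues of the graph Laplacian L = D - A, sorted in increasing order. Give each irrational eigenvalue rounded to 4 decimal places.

The graph has 6 vertices and degree multiset [3, 3, 3, 3, 3, 3]; D is the diagonal matrix of degrees and L = D - A. Since every row of L sums to 0, the all-ones vector is in the kernel and 0 is an eigenvalue. The single zero eigenvalue shows the graph is connected. The eigenvalues sum to 18, which equals trace(L) = 2|E|. The largest eigenvalue, 6, is at most the vertex count 6.

[0, 3, 3, 3, 3, 6]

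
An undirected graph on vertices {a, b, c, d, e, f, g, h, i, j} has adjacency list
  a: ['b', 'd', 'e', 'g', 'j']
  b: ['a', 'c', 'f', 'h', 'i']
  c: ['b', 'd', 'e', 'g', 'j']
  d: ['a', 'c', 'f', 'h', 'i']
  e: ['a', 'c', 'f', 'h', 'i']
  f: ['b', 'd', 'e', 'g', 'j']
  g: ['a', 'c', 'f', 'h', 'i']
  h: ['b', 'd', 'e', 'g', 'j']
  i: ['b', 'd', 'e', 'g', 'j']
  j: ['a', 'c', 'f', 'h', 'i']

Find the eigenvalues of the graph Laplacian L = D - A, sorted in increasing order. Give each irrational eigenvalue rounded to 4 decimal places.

[0, 5, 5, 5, 5, 5, 5, 5, 5, 10]

With the vertex order [a, b, c, d, e, f, g, h, i, j], the degrees are [5, 5, 5, 5, 5, 5, 5, 5, 5, 5], giving D = diag(5, 5, 5, 5, 5, 5, 5, 5, 5, 5) and L = D - A. Since every row of L sums to 0, the all-ones vector is in the kernel and 0 is an eigenvalue. The single zero eigenvalue shows the graph is connected. By the matrix-tree theorem the graph has (1/10) * product of the nonzero eigenvalues = 390625 spanning trees.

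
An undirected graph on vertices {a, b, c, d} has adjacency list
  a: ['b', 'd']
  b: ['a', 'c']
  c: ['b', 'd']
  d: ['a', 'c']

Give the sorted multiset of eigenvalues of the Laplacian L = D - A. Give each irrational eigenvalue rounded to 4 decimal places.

With the vertex order [a, b, c, d], the degrees are [2, 2, 2, 2], giving D = diag(2, 2, 2, 2) and L = D - A. The multiplicity of 0 as a Laplacian eigenvalue equals the number of connected components. By the matrix-tree theorem the graph has (1/4) * product of the nonzero eigenvalues = 4 spanning trees.

[0, 2, 2, 4]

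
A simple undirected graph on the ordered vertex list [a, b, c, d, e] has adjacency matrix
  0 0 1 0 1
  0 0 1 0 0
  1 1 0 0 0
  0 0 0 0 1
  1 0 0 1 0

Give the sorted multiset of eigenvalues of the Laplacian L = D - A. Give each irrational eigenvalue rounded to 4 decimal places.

With the vertex order [a, b, c, d, e], the degrees are [2, 1, 2, 1, 2], giving D = diag(2, 1, 2, 1, 2) and L = D - A. Since every row of L sums to 0, the all-ones vector is in the kernel and 0 is an eigenvalue. By the matrix-tree theorem the graph has (1/5) * product of the nonzero eigenvalues = 1 spanning tree.

[0, 0.3820, 1.3820, 2.6180, 3.6180]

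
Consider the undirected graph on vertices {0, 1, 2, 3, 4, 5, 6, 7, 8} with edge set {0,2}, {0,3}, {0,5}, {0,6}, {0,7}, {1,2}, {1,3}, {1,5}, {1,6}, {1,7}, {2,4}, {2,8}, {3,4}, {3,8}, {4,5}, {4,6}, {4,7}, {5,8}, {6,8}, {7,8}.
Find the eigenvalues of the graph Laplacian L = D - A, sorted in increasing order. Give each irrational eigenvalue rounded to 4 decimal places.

Reading degrees in the order [0, 1, 2, 3, 4, 5, 6, 7, 8] gives [5, 5, 4, 4, 5, 4, 4, 4, 5]; set D = diag(5, 5, 4, 4, 5, 4, 4, 4, 5) and form L = D - A. L is symmetric positive semidefinite, so every eigenvalue is real and nonnegative. The single zero eigenvalue shows the graph is connected. The largest eigenvalue, 9, is at most the vertex count 9.

[0, 4, 4, 4, 4, 5, 5, 5, 9]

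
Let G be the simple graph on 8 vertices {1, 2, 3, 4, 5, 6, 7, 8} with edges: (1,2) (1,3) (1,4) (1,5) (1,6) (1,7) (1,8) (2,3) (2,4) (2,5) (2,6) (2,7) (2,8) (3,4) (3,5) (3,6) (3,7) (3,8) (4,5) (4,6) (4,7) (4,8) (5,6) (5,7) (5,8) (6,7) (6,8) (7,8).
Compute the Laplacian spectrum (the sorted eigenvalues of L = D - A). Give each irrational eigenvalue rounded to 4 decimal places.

With the vertex order [1, 2, 3, 4, 5, 6, 7, 8], the degrees are [7, 7, 7, 7, 7, 7, 7, 7], giving D = diag(7, 7, 7, 7, 7, 7, 7, 7) and L = D - A. L is symmetric positive semidefinite, so every eigenvalue is real and nonnegative. The single zero eigenvalue shows the graph is connected. There is one zero in the spectrum, matching the 1 component. The eigenvalues sum to 56, which equals trace(L) = 2|E|.

[0, 8, 8, 8, 8, 8, 8, 8]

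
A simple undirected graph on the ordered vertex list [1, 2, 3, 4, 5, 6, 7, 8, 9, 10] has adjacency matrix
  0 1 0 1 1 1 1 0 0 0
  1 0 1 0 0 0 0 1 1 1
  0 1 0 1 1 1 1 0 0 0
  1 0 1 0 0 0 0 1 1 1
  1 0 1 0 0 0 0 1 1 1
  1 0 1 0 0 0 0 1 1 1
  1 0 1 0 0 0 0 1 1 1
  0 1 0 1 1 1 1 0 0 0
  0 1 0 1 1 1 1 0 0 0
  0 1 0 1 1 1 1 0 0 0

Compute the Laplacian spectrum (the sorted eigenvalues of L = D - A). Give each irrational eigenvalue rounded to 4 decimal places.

With the vertex order [1, 2, 3, 4, 5, 6, 7, 8, 9, 10], the degrees are [5, 5, 5, 5, 5, 5, 5, 5, 5, 5], giving D = diag(5, 5, 5, 5, 5, 5, 5, 5, 5, 5) and L = D - A. L is symmetric positive semidefinite, so every eigenvalue is real and nonnegative. The eigenvalues sum to 50, which equals trace(L) = 2|E|.

[0, 5, 5, 5, 5, 5, 5, 5, 5, 10]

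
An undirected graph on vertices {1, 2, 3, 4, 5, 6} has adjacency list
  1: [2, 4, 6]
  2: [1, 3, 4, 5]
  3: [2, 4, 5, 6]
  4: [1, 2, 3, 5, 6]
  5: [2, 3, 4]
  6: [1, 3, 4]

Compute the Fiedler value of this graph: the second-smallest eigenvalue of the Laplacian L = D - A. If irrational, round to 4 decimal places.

Each diagonal entry of L is the vertex degree and each off-diagonal entry is -1 where an edge is present, 0 otherwise; in the order [1, 2, 3, 4, 5, 6] the diagonal is [3, 4, 4, 5, 3, 3]. The sorted Laplacian eigenvalues are [0, 2.3820, 3.3820, 4.6180, 5.6180, 6]; the algebraic connectivity is the second entry, 2.3820. There is one zero in the spectrum, matching the 1 component. By the matrix-tree theorem the graph has (1/6) * product of the nonzero eigenvalues = 209 spanning trees.

2.3820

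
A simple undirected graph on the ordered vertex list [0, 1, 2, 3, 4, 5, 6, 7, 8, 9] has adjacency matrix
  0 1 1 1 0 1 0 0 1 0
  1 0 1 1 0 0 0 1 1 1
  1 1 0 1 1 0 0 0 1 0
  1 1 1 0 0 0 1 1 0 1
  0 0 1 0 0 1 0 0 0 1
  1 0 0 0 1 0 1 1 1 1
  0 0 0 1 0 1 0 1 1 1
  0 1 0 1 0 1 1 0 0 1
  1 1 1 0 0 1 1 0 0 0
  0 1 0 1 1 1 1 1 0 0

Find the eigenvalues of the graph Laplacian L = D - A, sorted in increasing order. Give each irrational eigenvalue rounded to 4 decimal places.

[0, 2.7639, 3.2814, 4.5801, 5.6135, 6, 6.5038, 7.2361, 7.7822, 8.2391]

Reading degrees in the order [0, 1, 2, 3, 4, 5, 6, 7, 8, 9] gives [5, 6, 5, 6, 3, 6, 5, 5, 5, 6]; set D = diag(5, 6, 5, 6, 3, 6, 5, 5, 5, 6) and form L = D - A. The multiplicity of 0 as a Laplacian eigenvalue equals the number of connected components. The single zero eigenvalue shows the graph is connected. The eigenvalues sum to 52, which equals trace(L) = 2|E|.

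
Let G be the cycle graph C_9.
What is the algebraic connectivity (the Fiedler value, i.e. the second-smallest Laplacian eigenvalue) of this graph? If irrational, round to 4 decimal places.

0.4679

The graph has 9 vertices and degree multiset [2, 2, 2, 2, 2, 2, 2, 2, 2]; D is the diagonal matrix of degrees and L = D - A. The sorted Laplacian eigenvalues are [0, 0.4679, 0.4679, 1.6527, 1.6527, 3, 3, 3.8794, 3.8794]; the algebraic connectivity is the second entry, 0.4679. By the matrix-tree theorem the graph has (1/9) * product of the nonzero eigenvalues = 9 spanning trees. The eigenvalues sum to 18, which equals trace(L) = 2|E|.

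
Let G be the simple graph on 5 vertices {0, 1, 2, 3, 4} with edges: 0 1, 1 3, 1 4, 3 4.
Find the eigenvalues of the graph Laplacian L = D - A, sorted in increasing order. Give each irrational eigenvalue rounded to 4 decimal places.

Each diagonal entry of L is the vertex degree and each off-diagonal entry is -1 where an edge is present, 0 otherwise; in the order [0, 1, 2, 3, 4] the diagonal is [1, 3, 0, 2, 2]. Since every row of L sums to 0, the all-ones vector is in the kernel and 0 is an eigenvalue. The 2 zero eigenvalues correspond to the 2 connected components. There are 2 zeros in the spectrum, matching the 2 components.

[0, 0, 1, 3, 4]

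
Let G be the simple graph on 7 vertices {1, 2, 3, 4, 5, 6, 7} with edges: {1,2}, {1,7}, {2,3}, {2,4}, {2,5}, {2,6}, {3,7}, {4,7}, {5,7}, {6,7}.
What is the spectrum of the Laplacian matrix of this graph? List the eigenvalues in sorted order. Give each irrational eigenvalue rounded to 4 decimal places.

Reading degrees in the order [1, 2, 3, 4, 5, 6, 7] gives [2, 5, 2, 2, 2, 2, 5]; set D = diag(2, 5, 2, 2, 2, 2, 5) and form L = D - A. Diagonalising L (or applying a numerical eigensolver to the 7x7 matrix) gives the spectrum above. By the matrix-tree theorem the graph has (1/7) * product of the nonzero eigenvalues = 80 spanning trees. There is one zero in the spectrum, matching the 1 component.

[0, 2, 2, 2, 2, 5, 7]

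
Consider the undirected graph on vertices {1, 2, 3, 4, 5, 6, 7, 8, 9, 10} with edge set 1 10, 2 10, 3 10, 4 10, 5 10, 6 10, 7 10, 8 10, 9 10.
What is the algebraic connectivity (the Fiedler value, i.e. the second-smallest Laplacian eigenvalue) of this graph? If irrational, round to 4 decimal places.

1

Reading degrees in the order [1, 2, 3, 4, 5, 6, 7, 8, 9, 10] gives [1, 1, 1, 1, 1, 1, 1, 1, 1, 9]; set D = diag(1, 1, 1, 1, 1, 1, 1, 1, 1, 9) and form L = D - A. The sorted Laplacian eigenvalues are [0, 1, 1, 1, 1, 1, 1, 1, 1, 10]; the algebraic connectivity is the second entry, 1. There is one zero in the spectrum, matching the 1 component.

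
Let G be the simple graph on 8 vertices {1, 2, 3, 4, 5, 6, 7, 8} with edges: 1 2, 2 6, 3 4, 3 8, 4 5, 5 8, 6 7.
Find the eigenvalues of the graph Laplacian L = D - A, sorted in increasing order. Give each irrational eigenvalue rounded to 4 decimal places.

[0, 0, 0.5858, 2, 2, 2, 3.4142, 4]

Reading degrees in the order [1, 2, 3, 4, 5, 6, 7, 8] gives [1, 2, 2, 2, 2, 2, 1, 2]; set D = diag(1, 2, 2, 2, 2, 2, 1, 2) and form L = D - A. The multiplicity of 0 as a Laplacian eigenvalue equals the number of connected components. The 2 zero eigenvalues correspond to the 2 connected components. The eigenvalues sum to 14, which equals trace(L) = 2|E|.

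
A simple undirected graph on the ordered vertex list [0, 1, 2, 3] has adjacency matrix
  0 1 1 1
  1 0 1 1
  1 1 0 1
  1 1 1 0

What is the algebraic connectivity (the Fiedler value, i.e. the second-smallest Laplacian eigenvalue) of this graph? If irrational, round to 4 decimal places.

4

Reading degrees in the order [0, 1, 2, 3] gives [3, 3, 3, 3]; set D = diag(3, 3, 3, 3) and form L = D - A. Computing the eigenvalues of L and sorting gives [0, 4, 4, 4]. The Fiedler value lambda_2 = 4 is strictly positive, so the graph is connected.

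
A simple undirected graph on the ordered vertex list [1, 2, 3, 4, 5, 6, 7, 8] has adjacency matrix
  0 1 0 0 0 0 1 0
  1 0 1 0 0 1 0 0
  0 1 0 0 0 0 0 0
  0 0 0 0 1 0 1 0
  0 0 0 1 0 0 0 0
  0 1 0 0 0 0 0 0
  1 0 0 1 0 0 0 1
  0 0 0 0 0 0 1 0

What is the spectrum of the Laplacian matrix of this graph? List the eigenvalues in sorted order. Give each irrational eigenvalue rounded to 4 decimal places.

Each diagonal entry of L is the vertex degree and each off-diagonal entry is -1 where an edge is present, 0 otherwise; in the order [1, 2, 3, 4, 5, 6, 7, 8] the diagonal is [2, 3, 1, 2, 1, 1, 3, 1]. L is symmetric positive semidefinite, so every eigenvalue is real and nonnegative. The single zero eigenvalue shows the graph is connected. The eigenvalues sum to 14, which equals trace(L) = 2|E|.

[0, 0.2137, 0.6177, 1, 1.4977, 2.3537, 3.8408, 4.4763]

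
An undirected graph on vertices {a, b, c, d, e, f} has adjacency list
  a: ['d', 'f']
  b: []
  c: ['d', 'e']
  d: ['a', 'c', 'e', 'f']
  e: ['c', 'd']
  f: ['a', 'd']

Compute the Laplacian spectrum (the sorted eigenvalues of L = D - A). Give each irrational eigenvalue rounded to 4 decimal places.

[0, 0, 1, 3, 3, 5]

With the vertex order [a, b, c, d, e, f], the degrees are [2, 0, 2, 4, 2, 2], giving D = diag(2, 0, 2, 4, 2, 2) and L = D - A. The multiplicity of 0 as a Laplacian eigenvalue equals the number of connected components. The 2 zero eigenvalues correspond to the 2 connected components. The eigenvalues sum to 12, which equals trace(L) = 2|E|. The largest eigenvalue, 5, is at most the vertex count 6.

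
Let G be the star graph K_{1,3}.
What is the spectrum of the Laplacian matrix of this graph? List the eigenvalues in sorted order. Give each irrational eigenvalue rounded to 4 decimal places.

The graph has 4 vertices and degree multiset [3, 1, 1, 1]; D is the diagonal matrix of degrees and L = D - A. The multiplicity of 0 as a Laplacian eigenvalue equals the number of connected components. There is one zero in the spectrum, matching the 1 component.

[0, 1, 1, 4]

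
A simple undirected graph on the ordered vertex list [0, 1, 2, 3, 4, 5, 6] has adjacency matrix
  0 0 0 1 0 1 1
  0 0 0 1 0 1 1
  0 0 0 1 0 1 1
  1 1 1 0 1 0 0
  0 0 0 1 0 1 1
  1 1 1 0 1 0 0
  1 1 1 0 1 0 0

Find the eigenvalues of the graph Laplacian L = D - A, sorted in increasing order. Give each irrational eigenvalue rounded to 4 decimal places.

Reading degrees in the order [0, 1, 2, 3, 4, 5, 6] gives [3, 3, 3, 4, 3, 4, 4]; set D = diag(3, 3, 3, 4, 3, 4, 4) and form L = D - A. Diagonalising L (or applying a numerical eigensolver to the 7x7 matrix) gives the spectrum above. The eigenvalues sum to 24, which equals trace(L) = 2|E|. The largest eigenvalue, 7, is at most the vertex count 7.

[0, 3, 3, 3, 4, 4, 7]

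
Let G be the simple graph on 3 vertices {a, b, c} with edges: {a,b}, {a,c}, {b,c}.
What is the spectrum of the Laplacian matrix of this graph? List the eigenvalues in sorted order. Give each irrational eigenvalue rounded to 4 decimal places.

Each diagonal entry of L is the vertex degree and each off-diagonal entry is -1 where an edge is present, 0 otherwise; in the order [a, b, c] the diagonal is [2, 2, 2]. The multiplicity of 0 as a Laplacian eigenvalue equals the number of connected components. The single zero eigenvalue shows the graph is connected. The eigenvalues sum to 6, which equals trace(L) = 2|E|. There is one zero in the spectrum, matching the 1 component.

[0, 3, 3]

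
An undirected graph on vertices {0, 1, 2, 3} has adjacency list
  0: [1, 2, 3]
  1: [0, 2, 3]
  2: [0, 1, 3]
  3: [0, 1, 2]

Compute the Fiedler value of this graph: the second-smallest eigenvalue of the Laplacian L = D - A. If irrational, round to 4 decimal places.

Reading degrees in the order [0, 1, 2, 3] gives [3, 3, 3, 3]; set D = diag(3, 3, 3, 3) and form L = D - A. The sorted Laplacian eigenvalues are [0, 4, 4, 4]; the algebraic connectivity is the second entry, 4. By the matrix-tree theorem the graph has (1/4) * product of the nonzero eigenvalues = 16 spanning trees. The eigenvalues sum to 12, which equals trace(L) = 2|E|.

4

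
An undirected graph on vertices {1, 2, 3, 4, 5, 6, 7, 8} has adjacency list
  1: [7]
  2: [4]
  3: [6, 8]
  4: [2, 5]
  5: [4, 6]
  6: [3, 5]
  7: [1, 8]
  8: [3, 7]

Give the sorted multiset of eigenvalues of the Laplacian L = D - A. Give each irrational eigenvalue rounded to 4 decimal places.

[0, 0.1522, 0.5858, 1.2346, 2, 2.7654, 3.4142, 3.8478]

Each diagonal entry of L is the vertex degree and each off-diagonal entry is -1 where an edge is present, 0 otherwise; in the order [1, 2, 3, 4, 5, 6, 7, 8] the diagonal is [1, 1, 2, 2, 2, 2, 2, 2]. L is symmetric positive semidefinite, so every eigenvalue is real and nonnegative. The single zero eigenvalue shows the graph is connected. There is one zero in the spectrum, matching the 1 component. The largest eigenvalue, 3.8478, is at most the vertex count 8.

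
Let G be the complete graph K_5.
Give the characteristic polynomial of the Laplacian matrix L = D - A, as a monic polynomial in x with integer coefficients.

The graph has 5 vertices and degree multiset [4, 4, 4, 4, 4]; D is the diagonal matrix of degrees and L = D - A. L has integer entries, so p(x) = det(xI - L) has integer coefficients. Expanding the determinant yields x^5 - 20x^4 + 150x^3 - 500x^2 + 625x. The coefficient of x^4 equals -trace(L) = -20, matching the sum of degrees. By the matrix-tree theorem the graph has (1/5) * product of the nonzero eigenvalues = 125 spanning trees.

x^5 - 20x^4 + 150x^3 - 500x^2 + 625x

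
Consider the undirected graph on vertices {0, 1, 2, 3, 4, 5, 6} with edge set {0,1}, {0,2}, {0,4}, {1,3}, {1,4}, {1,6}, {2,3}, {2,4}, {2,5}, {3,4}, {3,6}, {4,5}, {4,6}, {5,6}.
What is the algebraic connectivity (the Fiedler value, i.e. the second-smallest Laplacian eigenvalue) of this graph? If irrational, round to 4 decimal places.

With the vertex order [0, 1, 2, 3, 4, 5, 6], the degrees are [3, 4, 4, 4, 6, 3, 4], giving D = diag(3, 4, 4, 4, 6, 3, 4) and L = D - A. Computing the eigenvalues of L and sorting gives [0, 2.5858, 3, 4, 5.4142, 6, 7]. The Fiedler value lambda_2 = 2.5858 is strictly positive, so the graph is connected.

2.5858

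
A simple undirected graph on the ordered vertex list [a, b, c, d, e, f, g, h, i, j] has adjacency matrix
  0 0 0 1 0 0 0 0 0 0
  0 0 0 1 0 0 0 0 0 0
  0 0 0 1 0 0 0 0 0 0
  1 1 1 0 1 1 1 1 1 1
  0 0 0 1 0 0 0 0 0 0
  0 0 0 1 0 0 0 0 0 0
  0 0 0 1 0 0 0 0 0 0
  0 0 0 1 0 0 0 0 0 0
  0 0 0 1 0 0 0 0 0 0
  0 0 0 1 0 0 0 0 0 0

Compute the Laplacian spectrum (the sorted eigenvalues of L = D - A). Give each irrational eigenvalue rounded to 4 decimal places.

Each diagonal entry of L is the vertex degree and each off-diagonal entry is -1 where an edge is present, 0 otherwise; in the order [a, b, c, d, e, f, g, h, i, j] the diagonal is [1, 1, 1, 9, 1, 1, 1, 1, 1, 1]. L is symmetric positive semidefinite, so every eigenvalue is real and nonnegative. The single zero eigenvalue shows the graph is connected. The eigenvalues sum to 18, which equals trace(L) = 2|E|.

[0, 1, 1, 1, 1, 1, 1, 1, 1, 10]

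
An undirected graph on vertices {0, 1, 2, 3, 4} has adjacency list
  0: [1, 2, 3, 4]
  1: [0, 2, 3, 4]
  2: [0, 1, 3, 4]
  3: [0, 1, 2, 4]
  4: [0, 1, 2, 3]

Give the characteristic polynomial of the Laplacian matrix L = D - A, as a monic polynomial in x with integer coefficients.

Reading degrees in the order [0, 1, 2, 3, 4] gives [4, 4, 4, 4, 4]; set D = diag(4, 4, 4, 4, 4) and form L = D - A. Computing det(xI - L) by cofactor expansion (or equivalently via sum-over-permutations) gives x^5 - 20x^4 + 150x^3 - 500x^2 + 625x. The constant term is 0 because L is singular (the all-ones vector lies in its kernel). By the matrix-tree theorem the graph has (1/5) * product of the nonzero eigenvalues = 125 spanning trees.

x^5 - 20x^4 + 150x^3 - 500x^2 + 625x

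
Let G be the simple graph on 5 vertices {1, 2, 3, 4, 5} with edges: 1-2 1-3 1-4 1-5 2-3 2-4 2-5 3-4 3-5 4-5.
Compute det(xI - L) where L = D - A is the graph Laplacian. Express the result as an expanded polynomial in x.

x^5 - 20x^4 + 150x^3 - 500x^2 + 625x

With the vertex order [1, 2, 3, 4, 5], the degrees are [4, 4, 4, 4, 4], giving D = diag(4, 4, 4, 4, 4) and L = D - A. Computing det(xI - L) by cofactor expansion (or equivalently via sum-over-permutations) gives x^5 - 20x^4 + 150x^3 - 500x^2 + 625x. The constant term is 0 because L is singular (the all-ones vector lies in its kernel).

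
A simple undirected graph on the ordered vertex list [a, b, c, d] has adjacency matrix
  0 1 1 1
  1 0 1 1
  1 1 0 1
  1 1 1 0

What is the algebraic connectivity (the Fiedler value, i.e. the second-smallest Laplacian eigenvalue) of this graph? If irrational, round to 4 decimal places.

Reading degrees in the order [a, b, c, d] gives [3, 3, 3, 3]; set D = diag(3, 3, 3, 3) and form L = D - A. Computing the eigenvalues of L and sorting gives [0, 4, 4, 4]. The Fiedler value lambda_2 = 4 is strictly positive, so the graph is connected. The eigenvalues sum to 12, which equals trace(L) = 2|E|. By the matrix-tree theorem the graph has (1/4) * product of the nonzero eigenvalues = 16 spanning trees.

4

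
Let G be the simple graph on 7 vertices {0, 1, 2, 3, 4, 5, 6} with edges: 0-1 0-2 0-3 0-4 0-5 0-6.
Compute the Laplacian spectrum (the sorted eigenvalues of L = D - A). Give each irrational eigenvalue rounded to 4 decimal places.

Reading degrees in the order [0, 1, 2, 3, 4, 5, 6] gives [6, 1, 1, 1, 1, 1, 1]; set D = diag(6, 1, 1, 1, 1, 1, 1) and form L = D - A. L is symmetric positive semidefinite, so every eigenvalue is real and nonnegative. There is one zero in the spectrum, matching the 1 component. The eigenvalues sum to 12, which equals trace(L) = 2|E|.

[0, 1, 1, 1, 1, 1, 7]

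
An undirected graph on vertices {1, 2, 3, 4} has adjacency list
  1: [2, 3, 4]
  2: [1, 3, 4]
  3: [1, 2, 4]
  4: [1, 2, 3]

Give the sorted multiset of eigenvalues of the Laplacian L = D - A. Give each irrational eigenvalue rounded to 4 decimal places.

With the vertex order [1, 2, 3, 4], the degrees are [3, 3, 3, 3], giving D = diag(3, 3, 3, 3) and L = D - A. Diagonalising L (or applying a numerical eigensolver to the 4x4 matrix) gives the spectrum above. The eigenvalues sum to 12, which equals trace(L) = 2|E|.

[0, 4, 4, 4]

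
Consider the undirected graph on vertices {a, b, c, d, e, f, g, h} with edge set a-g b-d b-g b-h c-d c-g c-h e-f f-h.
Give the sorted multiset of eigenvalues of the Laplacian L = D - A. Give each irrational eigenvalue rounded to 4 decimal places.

Reading degrees in the order [a, b, c, d, e, f, g, h] gives [1, 3, 3, 2, 1, 2, 3, 3]; set D = diag(1, 3, 3, 2, 1, 2, 3, 3) and form L = D - A. Since every row of L sums to 0, the all-ones vector is in the kernel and 0 is an eigenvalue. By the matrix-tree theorem the graph has (1/8) * product of the nonzero eigenvalues = 12 spanning trees. The largest eigenvalue, 5.4323, is at most the vertex count 8.

[0, 0.3479, 0.8495, 2, 2.7627, 3, 3.6076, 5.4323]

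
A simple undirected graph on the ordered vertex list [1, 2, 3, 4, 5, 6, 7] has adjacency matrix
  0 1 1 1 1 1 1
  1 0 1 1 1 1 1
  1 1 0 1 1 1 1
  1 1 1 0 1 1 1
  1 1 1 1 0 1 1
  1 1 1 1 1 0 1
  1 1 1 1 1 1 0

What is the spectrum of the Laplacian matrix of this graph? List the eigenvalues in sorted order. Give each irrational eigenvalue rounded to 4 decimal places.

Reading degrees in the order [1, 2, 3, 4, 5, 6, 7] gives [6, 6, 6, 6, 6, 6, 6]; set D = diag(6, 6, 6, 6, 6, 6, 6) and form L = D - A. Since every row of L sums to 0, the all-ones vector is in the kernel and 0 is an eigenvalue. By the matrix-tree theorem the graph has (1/7) * product of the nonzero eigenvalues = 16807 spanning trees.

[0, 7, 7, 7, 7, 7, 7]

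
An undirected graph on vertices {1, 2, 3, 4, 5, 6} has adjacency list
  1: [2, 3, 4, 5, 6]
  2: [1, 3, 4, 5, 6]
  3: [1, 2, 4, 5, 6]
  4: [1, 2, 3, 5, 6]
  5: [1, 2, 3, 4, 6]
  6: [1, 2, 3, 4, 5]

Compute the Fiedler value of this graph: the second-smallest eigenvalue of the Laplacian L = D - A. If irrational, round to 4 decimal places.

6

With the vertex order [1, 2, 3, 4, 5, 6], the degrees are [5, 5, 5, 5, 5, 5], giving D = diag(5, 5, 5, 5, 5, 5) and L = D - A. The sorted Laplacian eigenvalues are [0, 6, 6, 6, 6, 6]; the algebraic connectivity is the second entry, 6. The largest eigenvalue, 6, is at most the vertex count 6.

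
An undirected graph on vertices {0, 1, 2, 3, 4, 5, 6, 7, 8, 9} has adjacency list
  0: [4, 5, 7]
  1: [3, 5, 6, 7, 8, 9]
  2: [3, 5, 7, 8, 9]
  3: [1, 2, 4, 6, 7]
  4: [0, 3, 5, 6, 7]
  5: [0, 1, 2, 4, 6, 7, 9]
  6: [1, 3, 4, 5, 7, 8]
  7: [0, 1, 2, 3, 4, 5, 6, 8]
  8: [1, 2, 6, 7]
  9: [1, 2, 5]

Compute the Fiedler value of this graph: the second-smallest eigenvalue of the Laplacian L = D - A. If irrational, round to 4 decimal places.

Each diagonal entry of L is the vertex degree and each off-diagonal entry is -1 where an edge is present, 0 otherwise; in the order [0, 1, 2, 3, 4, 5, 6, 7, 8, 9] the diagonal is [3, 6, 5, 5, 5, 7, 6, 8, 4, 3]. Computing the eigenvalues of L and sorting gives [0, 2.3609, 2.9614, 4.1158, 5.0226, 5.8414, 6.5443, 7.3644, 8.6984, 9.0909]. The Fiedler value lambda_2 = 2.3609 is strictly positive, so the graph is connected. The eigenvalues sum to 52, which equals trace(L) = 2|E|.

2.3609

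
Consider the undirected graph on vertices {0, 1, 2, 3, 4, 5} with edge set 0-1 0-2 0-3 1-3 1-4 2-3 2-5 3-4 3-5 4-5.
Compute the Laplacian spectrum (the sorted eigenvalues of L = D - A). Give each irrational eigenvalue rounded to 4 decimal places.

With the vertex order [0, 1, 2, 3, 4, 5], the degrees are [3, 3, 3, 5, 3, 3], giving D = diag(3, 3, 3, 5, 3, 3) and L = D - A. Diagonalising L (or applying a numerical eigensolver to the 6x6 matrix) gives the spectrum above. There is one zero in the spectrum, matching the 1 component.

[0, 2.3820, 2.3820, 4.6180, 4.6180, 6]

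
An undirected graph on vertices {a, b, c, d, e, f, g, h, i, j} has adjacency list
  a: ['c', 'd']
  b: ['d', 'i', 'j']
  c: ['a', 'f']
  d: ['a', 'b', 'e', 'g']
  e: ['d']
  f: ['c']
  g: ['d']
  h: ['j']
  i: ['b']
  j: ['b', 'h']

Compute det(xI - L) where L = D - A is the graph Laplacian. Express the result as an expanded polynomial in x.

x^10 - 18x^9 + 132x^8 - 514x^7 + 1161x^6 - 1562x^5 + 1238x^4 - 550x^3 + 122x^2 - 10x

Each diagonal entry of L is the vertex degree and each off-diagonal entry is -1 where an edge is present, 0 otherwise; in the order [a, b, c, d, e, f, g, h, i, j] the diagonal is [2, 3, 2, 4, 1, 1, 1, 1, 1, 2]. L has integer entries, so p(x) = det(xI - L) has integer coefficients. Expanding the determinant yields x^10 - 18x^9 + 132x^8 - 514x^7 + 1161x^6 - 1562x^5 + 1238x^4 - 550x^3 + 122x^2 - 10x. The coefficient of x^9 equals -trace(L) = -18, matching the sum of degrees. By the matrix-tree theorem the graph has (1/10) * product of the nonzero eigenvalues = 1 spanning tree.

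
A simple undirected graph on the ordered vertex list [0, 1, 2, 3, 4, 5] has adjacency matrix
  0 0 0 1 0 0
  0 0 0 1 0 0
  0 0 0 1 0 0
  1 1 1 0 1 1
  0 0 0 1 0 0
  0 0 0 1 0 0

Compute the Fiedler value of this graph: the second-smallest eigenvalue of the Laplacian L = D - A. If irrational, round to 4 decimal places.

1

With the vertex order [0, 1, 2, 3, 4, 5], the degrees are [1, 1, 1, 5, 1, 1], giving D = diag(1, 1, 1, 5, 1, 1) and L = D - A. The sorted Laplacian eigenvalues are [0, 1, 1, 1, 1, 6]; the algebraic connectivity is the second entry, 1. The eigenvalues sum to 10, which equals trace(L) = 2|E|. The largest eigenvalue, 6, is at most the vertex count 6.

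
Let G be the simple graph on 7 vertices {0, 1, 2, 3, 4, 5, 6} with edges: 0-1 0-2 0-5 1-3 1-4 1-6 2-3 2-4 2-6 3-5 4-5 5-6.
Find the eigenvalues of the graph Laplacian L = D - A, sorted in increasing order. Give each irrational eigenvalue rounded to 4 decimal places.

[0, 3, 3, 3, 4, 4, 7]

Reading degrees in the order [0, 1, 2, 3, 4, 5, 6] gives [3, 4, 4, 3, 3, 4, 3]; set D = diag(3, 4, 4, 3, 3, 4, 3) and form L = D - A. Diagonalising L (or applying a numerical eigensolver to the 7x7 matrix) gives the spectrum above. The single zero eigenvalue shows the graph is connected. The eigenvalues sum to 24, which equals trace(L) = 2|E|.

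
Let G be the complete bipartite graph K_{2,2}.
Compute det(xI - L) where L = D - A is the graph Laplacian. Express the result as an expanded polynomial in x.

The graph has 4 vertices and degree multiset [2, 2, 2, 2]; D is the diagonal matrix of degrees and L = D - A. Computing det(xI - L) by cofactor expansion (or equivalently via sum-over-permutations) gives x^4 - 8x^3 + 20x^2 - 16x. Since p(0) = det(-L) = 0, x divides p(x).

x^4 - 8x^3 + 20x^2 - 16x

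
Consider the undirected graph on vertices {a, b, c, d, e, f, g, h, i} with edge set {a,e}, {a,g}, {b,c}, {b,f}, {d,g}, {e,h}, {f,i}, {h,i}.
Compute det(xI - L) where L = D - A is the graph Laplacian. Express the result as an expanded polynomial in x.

With the vertex order [a, b, c, d, e, f, g, h, i], the degrees are [2, 2, 1, 1, 2, 2, 2, 2, 2], giving D = diag(2, 2, 1, 1, 2, 2, 2, 2, 2) and L = D - A. L has integer entries, so p(x) = det(xI - L) has integer coefficients. Expanding the determinant yields x^9 - 16x^8 + 105x^7 - 364x^6 + 715x^5 - 792x^4 + 462x^3 - 120x^2 + 9x. The coefficient of x^8 equals -trace(L) = -16, matching the sum of degrees. There is one zero in the spectrum, matching the 1 component.

x^9 - 16x^8 + 105x^7 - 364x^6 + 715x^5 - 792x^4 + 462x^3 - 120x^2 + 9x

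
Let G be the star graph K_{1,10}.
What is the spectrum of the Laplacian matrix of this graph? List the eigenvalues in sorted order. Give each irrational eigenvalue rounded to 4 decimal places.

The graph has 11 vertices and degree multiset [10, 1, 1, 1, 1, 1, 1, 1, 1, 1, 1]; D is the diagonal matrix of degrees and L = D - A. The multiplicity of 0 as a Laplacian eigenvalue equals the number of connected components. The single zero eigenvalue shows the graph is connected. There is one zero in the spectrum, matching the 1 component.

[0, 1, 1, 1, 1, 1, 1, 1, 1, 1, 11]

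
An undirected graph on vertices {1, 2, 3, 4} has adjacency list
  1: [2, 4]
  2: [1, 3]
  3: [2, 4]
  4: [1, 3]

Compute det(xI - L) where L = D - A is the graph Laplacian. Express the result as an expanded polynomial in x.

With the vertex order [1, 2, 3, 4], the degrees are [2, 2, 2, 2], giving D = diag(2, 2, 2, 2) and L = D - A. The eigenvalues of L are [0, 2, 2, 4]; the characteristic polynomial is the product of (x - lambda_i), which multiplies out to x^4 - 8x^3 + 20x^2 - 16x. The constant term is 0 because L is singular (the all-ones vector lies in its kernel). By the matrix-tree theorem the graph has (1/4) * product of the nonzero eigenvalues = 4 spanning trees.

x^4 - 8x^3 + 20x^2 - 16x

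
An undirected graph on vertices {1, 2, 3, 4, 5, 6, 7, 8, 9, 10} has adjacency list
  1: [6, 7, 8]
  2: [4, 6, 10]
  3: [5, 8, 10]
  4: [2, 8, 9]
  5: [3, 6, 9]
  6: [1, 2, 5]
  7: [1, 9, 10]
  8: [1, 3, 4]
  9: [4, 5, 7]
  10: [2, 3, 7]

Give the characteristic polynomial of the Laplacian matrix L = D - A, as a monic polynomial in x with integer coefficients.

x^10 - 30x^9 + 390x^8 - 2880x^7 + 13305x^6 - 39882x^5 + 77640x^4 - 94800x^3 + 66000x^2 - 20000x

Reading degrees in the order [1, 2, 3, 4, 5, 6, 7, 8, 9, 10] gives [3, 3, 3, 3, 3, 3, 3, 3, 3, 3]; set D = diag(3, 3, 3, 3, 3, 3, 3, 3, 3, 3) and form L = D - A. The eigenvalues of L are [0, 2, 2, 2, 2, 2, 5, 5, 5, 5]; the characteristic polynomial is the product of (x - lambda_i), which multiplies out to x^10 - 30x^9 + 390x^8 - 2880x^7 + 13305x^6 - 39882x^5 + 77640x^4 - 94800x^3 + 66000x^2 - 20000x. Since p(0) = det(-L) = 0, x divides p(x).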